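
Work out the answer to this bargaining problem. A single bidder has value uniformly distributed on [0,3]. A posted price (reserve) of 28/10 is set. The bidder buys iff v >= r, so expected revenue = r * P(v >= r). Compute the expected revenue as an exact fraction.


Step 1: Posted price r = 14/5, value support [0,3]
Step 2: P(v >= r) = (3 - 14/5)/3 = 1/15
Step 3: Expected revenue = r * P(v >= r) = 14/5 * 1/15
Step 4: Revenue = 14/75

14/75


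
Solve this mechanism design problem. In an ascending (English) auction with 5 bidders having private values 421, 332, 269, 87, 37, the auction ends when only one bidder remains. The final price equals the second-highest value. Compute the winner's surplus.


Step 1: Identify the highest value: 421
Step 2: Identify the second-highest value: 332
Step 3: The final price = second-highest value = 332
Step 4: Surplus = 421 - 332 = 89

89


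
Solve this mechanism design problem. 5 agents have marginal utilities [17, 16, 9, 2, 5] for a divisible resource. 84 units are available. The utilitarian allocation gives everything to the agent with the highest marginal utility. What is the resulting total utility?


Step 1: The marginal utilities are [17, 16, 9, 2, 5]
Step 2: The highest marginal utility is 17
Step 3: All 84 units go to that agent
Step 4: Total utility = 17 * 84 = 1428

1428


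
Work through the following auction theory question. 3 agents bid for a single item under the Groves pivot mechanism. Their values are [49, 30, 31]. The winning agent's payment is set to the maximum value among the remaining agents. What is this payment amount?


Step 1: The efficient winner is agent 0 with value 49
Step 2: Other agents' values: [30, 31]
Step 3: Pivot payment = max(others) = 31
Step 4: The winner pays 31

31


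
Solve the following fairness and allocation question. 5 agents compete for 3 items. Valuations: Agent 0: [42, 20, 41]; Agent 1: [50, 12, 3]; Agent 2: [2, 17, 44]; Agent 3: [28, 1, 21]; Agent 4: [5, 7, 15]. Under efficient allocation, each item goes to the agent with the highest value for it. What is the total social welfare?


Step 1: For each item, find the maximum value among all agents.
Step 2: Item 0 -> Agent 1 (value 50)
Step 3: Item 1 -> Agent 0 (value 20)
Step 4: Item 2 -> Agent 2 (value 44)
Step 5: Total welfare = 50 + 20 + 44 = 114

114


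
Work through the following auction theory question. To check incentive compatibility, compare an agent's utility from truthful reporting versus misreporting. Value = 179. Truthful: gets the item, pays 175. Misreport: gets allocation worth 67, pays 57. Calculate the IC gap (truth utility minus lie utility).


Step 1: U(truth) = value - payment = 179 - 175 = 4
Step 2: U(lie) = allocation - payment = 67 - 57 = 10
Step 3: IC gap = 4 - 10 = -6

-6


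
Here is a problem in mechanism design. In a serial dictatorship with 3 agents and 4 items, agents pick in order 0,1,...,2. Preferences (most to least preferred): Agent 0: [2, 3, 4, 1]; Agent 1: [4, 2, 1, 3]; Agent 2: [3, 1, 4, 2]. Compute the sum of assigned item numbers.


Step 1: Agent 0 picks item 2
Step 2: Agent 1 picks item 4
Step 3: Agent 2 picks item 3
Step 4: Sum = 2 + 4 + 3 = 9

9


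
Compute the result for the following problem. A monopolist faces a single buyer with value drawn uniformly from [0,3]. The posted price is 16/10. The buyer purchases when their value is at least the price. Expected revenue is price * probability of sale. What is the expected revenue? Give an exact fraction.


Step 1: Posted price r = 8/5, value support [0,3]
Step 2: P(v >= r) = (3 - 8/5)/3 = 7/15
Step 3: Expected revenue = r * P(v >= r) = 8/5 * 7/15
Step 4: Revenue = 56/75

56/75


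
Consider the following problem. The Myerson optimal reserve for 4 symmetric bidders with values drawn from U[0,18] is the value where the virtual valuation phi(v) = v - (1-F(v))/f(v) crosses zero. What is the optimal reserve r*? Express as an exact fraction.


Step 1: For U[0,18], F(v) = v/18 and f(v) = 1/18
Step 2: phi(v) = v - (1 - v/18)/(1/18) = v - (18 - v) = 2v - 18
Step 3: Set phi(r*) = 0: 2r* - 18 = 0
Step 4: r* = 18/2 = 9 (the number of bidders n = 4 does not enter)

9


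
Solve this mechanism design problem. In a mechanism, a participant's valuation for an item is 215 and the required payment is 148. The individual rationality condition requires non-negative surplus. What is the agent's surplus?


Step 1: Surplus = value - payment = 215 - 148 = 67
Step 2: IR is satisfied (surplus >= 0)

67


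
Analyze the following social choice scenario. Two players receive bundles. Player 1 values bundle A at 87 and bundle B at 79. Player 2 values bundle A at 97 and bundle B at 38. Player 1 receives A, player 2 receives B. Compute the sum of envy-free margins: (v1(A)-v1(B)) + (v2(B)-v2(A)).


Step 1: Player 1's margin = v1(A) - v1(B) = 87 - 79 = 8
Step 2: Player 2's margin = v2(B) - v2(A) = 38 - 97 = -59
Step 3: Total margin = 8 + -59 = -51

-51


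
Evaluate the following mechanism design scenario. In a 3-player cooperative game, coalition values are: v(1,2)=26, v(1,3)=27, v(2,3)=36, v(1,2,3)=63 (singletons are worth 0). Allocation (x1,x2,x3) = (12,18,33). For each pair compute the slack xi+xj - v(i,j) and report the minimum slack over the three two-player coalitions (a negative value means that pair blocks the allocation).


Step 1: Slack for coalition (1,2): x1+x2 - v12 = 30 - 26 = 4
Step 2: Slack for coalition (1,3): x1+x3 - v13 = 45 - 27 = 18
Step 3: Slack for coalition (2,3): x2+x3 - v23 = 51 - 36 = 15
Step 4: Minimum slack = min(4, 18, 15) = 4, attained by (1,2); no pair can gain by deviating, so the allocation is in the core

4


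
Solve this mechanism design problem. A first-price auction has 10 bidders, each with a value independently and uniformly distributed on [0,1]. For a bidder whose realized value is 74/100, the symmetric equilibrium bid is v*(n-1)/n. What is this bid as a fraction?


Step 1: The symmetric BNE bidding function is b(v) = v * (n-1) / n
Step 2: Substitute v = 37/50 and n = 10
Step 3: b = 37/50 * 9/10
Step 4: b = 333/500

333/500


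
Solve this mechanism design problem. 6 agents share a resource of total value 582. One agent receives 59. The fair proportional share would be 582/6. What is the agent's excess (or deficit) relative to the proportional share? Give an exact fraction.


Step 1: Proportional share = 582/6 = 97
Step 2: Agent's actual allocation = 59
Step 3: Excess = 59 - 97 = -38

-38


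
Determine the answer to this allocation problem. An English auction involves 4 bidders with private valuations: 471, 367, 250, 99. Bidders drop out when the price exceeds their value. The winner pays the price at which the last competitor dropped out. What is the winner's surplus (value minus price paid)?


Step 1: Identify the highest value: 471
Step 2: Identify the second-highest value: 367
Step 3: The final price = second-highest value = 367
Step 4: Surplus = 471 - 367 = 104

104


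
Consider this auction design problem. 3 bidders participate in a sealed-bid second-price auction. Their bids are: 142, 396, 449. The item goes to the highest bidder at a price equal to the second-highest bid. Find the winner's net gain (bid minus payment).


Step 1: Sort bids in descending order: 449, 396, 142
Step 2: The winning bid is the highest: 449
Step 3: The payment equals the second-highest bid: 396
Step 4: Surplus = winner's bid - payment = 449 - 396 = 53

53


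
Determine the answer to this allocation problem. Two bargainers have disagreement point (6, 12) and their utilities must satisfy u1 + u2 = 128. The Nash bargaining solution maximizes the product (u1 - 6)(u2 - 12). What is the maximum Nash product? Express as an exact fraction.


Step 1: The Nash solution splits surplus symmetrically above the disagreement point
Step 2: u1 = (total + d1 - d2)/2 = (128 + 6 - 12)/2 = 61
Step 3: u2 = (total - d1 + d2)/2 = (128 - 6 + 12)/2 = 67
Step 4: Nash product = (61 - 6) * (67 - 12)
Step 5: = 55 * 55 = 3025

3025


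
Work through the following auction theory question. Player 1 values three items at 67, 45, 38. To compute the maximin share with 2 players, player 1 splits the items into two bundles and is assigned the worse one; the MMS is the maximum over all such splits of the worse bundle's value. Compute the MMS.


Step 1: Item values = 67, 45, 38
Step 2: Enumerate all 2-bundle partitions and take the smaller bundle:
  Partition 1: {67} vs {45,38} -> bundles 67, 83; min = 67
  Partition 2: {45} vs {67,38} -> bundles 45, 105; min = 45
  Partition 3: {38} vs {67,45} -> bundles 38, 112; min = 38
Step 3: MMS = max(67, 45, 38) = 67

67


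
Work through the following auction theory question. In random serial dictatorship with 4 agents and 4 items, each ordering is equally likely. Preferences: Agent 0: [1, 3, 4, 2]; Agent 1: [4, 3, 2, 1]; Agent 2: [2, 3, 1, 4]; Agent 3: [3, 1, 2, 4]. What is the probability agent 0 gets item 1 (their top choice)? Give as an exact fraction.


Step 1: Agent 0 wants item 1
Step 2: There are 24 possible orderings of agents
Step 3: In 24 orderings, agent 0 gets item 1
Step 4: Probability = 24/24 = 1

1


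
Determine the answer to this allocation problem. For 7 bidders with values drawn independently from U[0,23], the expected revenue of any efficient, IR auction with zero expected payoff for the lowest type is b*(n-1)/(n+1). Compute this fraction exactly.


Step 1: By Revenue Equivalence, expected revenue = b*(n-1)/(n+1)
Step 2: Substituting n = 7, b = 23
Step 3: Revenue = 23*(7-1)/(7+1) = 23*6/8
Step 4: Revenue = 138/8 = 69/4

69/4


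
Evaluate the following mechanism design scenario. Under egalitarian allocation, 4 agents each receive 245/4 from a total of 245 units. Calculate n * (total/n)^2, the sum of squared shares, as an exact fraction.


Step 1: Each agent's share = 245/4
Step 2: Square of each share = (245/4)^2 = 60025/16
Step 3: Sum of squares = 4 * 60025/16 = 60025/4

60025/4


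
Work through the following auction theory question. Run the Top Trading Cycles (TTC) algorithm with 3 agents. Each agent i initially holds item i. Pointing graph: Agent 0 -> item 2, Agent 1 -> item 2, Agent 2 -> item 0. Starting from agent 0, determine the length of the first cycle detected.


Step 1: Trace the pointer graph from agent 0: 0 -> 2 -> 0
Step 2: A cycle is detected when we revisit agent 0
Step 3: The cycle is: 0 -> 2 -> 0
Step 4: Cycle length = 2

2


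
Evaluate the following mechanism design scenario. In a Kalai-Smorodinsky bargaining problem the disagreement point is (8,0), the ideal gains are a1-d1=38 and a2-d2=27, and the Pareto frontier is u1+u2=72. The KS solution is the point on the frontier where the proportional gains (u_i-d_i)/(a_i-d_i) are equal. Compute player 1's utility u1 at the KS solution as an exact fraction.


Step 1: At the KS point, (u1-d1)/r1 = (u2-d2)/r2 = t and u1+u2 = 72
Step 2: u1 = d1 + r1*t and u2 = d2 + r2*t, so (d1 + r1*t) + (d2 + r2*t) = 72
Step 3: t = (72 - 8 - 0)/(38 + 27) = 64/65
Step 4: u1 = d1 + r1*t = 8 + 38 * 64/65 = 2952/65
Step 5: (Check: u2 = d2 + r2*t = 1728/65; u1+u2 = 2952/65 + 1728/65 = 72, on the frontier.)

2952/65


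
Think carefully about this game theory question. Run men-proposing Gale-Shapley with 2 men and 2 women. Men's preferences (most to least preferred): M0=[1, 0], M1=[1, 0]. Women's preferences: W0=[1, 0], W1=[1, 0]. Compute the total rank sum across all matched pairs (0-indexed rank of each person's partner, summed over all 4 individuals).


Step 1: Run Gale-Shapley (men propose, women hold best offer):
  M0 proposes to W1; she accepts
  M1 proposes to W1; she switches from M0
  M0 proposes to W0; she accepts
Step 2: Final matching: W0-M0, W1-M1
Step 3: 0-indexed ranks (man's rank of his match, then woman's): 1 + 1 + 0 + 0
Step 4: Total rank sum = 2

2


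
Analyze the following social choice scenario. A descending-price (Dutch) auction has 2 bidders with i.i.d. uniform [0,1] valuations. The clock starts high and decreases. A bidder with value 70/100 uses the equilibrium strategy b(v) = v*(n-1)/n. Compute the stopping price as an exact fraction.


Step 1: Dutch auctions are strategically equivalent to first-price auctions
Step 2: The equilibrium bid is b(v) = v*(n-1)/n
Step 3: b = 7/10 * 1/2
Step 4: b = 7/20

7/20


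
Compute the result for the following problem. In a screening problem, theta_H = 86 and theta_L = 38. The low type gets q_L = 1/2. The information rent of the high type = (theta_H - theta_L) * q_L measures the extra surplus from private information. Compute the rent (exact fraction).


Step 1: theta_H - theta_L = 86 - 38 = 48
Step 2: Information rent = (theta_H - theta_L) * q_L
Step 3: = 48 * 1/2
Step 4: = 24

24


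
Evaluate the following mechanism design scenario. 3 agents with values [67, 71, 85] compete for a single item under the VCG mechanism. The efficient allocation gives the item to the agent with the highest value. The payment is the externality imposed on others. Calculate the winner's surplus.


Step 1: The winner is the agent with the highest value: agent 2 with value 85
Step 2: Values of other agents: [67, 71]
Step 3: VCG payment = max of others' values = 71
Step 4: Surplus = 85 - 71 = 14

14


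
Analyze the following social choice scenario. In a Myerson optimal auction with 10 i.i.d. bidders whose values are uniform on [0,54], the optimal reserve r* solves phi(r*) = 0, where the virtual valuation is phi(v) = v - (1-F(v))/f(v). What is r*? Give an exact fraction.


Step 1: For U[0,54], F(v) = v/54 and f(v) = 1/54
Step 2: phi(v) = v - (1 - v/54)/(1/54) = v - (54 - v) = 2v - 54
Step 3: Set phi(r*) = 0: 2r* - 54 = 0
Step 4: r* = 54/2 = 27 (the number of bidders n = 10 does not enter)

27


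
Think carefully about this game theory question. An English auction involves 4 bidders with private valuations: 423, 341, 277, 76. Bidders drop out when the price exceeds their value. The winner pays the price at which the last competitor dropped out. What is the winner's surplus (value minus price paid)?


Step 1: Identify the highest value: 423
Step 2: Identify the second-highest value: 341
Step 3: The final price = second-highest value = 341
Step 4: Surplus = 423 - 341 = 82

82


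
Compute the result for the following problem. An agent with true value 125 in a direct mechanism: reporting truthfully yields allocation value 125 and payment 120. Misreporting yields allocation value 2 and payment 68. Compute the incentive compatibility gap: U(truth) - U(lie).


Step 1: U(truth) = value - payment = 125 - 120 = 5
Step 2: U(lie) = allocation - payment = 2 - 68 = -66
Step 3: IC gap = 5 - (-66) = 71

71


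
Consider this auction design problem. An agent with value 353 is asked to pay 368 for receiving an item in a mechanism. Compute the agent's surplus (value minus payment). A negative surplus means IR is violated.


Step 1: Surplus = value - payment = 353 - 368 = -15
Step 2: IR is violated (surplus < 0)

-15


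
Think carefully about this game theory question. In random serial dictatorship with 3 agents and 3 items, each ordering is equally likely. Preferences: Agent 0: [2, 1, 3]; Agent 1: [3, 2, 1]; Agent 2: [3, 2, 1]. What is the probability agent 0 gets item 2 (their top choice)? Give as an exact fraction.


Step 1: Agent 0 wants item 2
Step 2: There are 6 possible orderings of agents
Step 3: In 4 orderings, agent 0 gets item 2
Step 4: Probability = 4/6 = 2/3

2/3


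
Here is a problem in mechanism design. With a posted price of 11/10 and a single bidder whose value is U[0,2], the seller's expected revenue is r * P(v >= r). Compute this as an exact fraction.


Step 1: Posted price r = 11/10, value support [0,2]
Step 2: P(v >= r) = (2 - 11/10)/2 = 9/20
Step 3: Expected revenue = r * P(v >= r) = 11/10 * 9/20
Step 4: Revenue = 99/200

99/200


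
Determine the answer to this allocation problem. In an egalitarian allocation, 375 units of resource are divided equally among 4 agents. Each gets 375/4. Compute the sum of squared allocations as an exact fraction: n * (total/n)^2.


Step 1: Each agent's share = 375/4
Step 2: Square of each share = (375/4)^2 = 140625/16
Step 3: Sum of squares = 4 * 140625/16 = 140625/4

140625/4


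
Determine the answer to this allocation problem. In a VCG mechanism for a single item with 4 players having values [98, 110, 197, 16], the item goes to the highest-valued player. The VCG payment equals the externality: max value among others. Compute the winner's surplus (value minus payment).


Step 1: The winner is the agent with the highest value: agent 2 with value 197
Step 2: Values of other agents: [98, 110, 16]
Step 3: VCG payment = max of others' values = 110
Step 4: Surplus = 197 - 110 = 87

87


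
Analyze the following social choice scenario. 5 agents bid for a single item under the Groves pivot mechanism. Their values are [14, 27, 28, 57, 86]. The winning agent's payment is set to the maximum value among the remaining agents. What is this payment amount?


Step 1: The efficient winner is agent 4 with value 86
Step 2: Other agents' values: [14, 27, 28, 57]
Step 3: Pivot payment = max(others) = 57
Step 4: The winner pays 57

57


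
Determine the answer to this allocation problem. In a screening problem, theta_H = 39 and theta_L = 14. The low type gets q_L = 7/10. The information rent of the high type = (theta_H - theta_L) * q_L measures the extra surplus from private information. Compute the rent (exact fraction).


Step 1: theta_H - theta_L = 39 - 14 = 25
Step 2: Information rent = (theta_H - theta_L) * q_L
Step 3: = 25 * 7/10
Step 4: = 35/2

35/2


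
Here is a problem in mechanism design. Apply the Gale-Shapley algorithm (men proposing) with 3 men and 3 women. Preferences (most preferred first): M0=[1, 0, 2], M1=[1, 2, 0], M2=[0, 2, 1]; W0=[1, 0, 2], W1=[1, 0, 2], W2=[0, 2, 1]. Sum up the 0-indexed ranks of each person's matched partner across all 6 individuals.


Step 1: Run Gale-Shapley (men propose, women hold best offer):
  M0 proposes to W1; she accepts
  M1 proposes to W1; she switches from M0
  M2 proposes to W0; she accepts
  M0 proposes to W0; she switches from M2
  M2 proposes to W2; she accepts
Step 2: Final matching: W0-M0, W1-M1, W2-M2
Step 3: 0-indexed ranks (man's rank of his match, then woman's): 1 + 1 + 0 + 0 + 1 + 1
Step 4: Total rank sum = 4

4


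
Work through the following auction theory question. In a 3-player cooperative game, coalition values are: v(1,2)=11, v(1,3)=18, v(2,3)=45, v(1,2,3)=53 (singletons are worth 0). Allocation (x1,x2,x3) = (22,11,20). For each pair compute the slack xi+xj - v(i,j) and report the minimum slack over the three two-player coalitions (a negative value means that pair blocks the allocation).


Step 1: Slack for coalition (1,2): x1+x2 - v12 = 33 - 11 = 22
Step 2: Slack for coalition (1,3): x1+x3 - v13 = 42 - 18 = 24
Step 3: Slack for coalition (2,3): x2+x3 - v23 = 31 - 45 = -14
Step 4: Minimum slack = min(22, 24, -14) = -14, attained by (2,3); coalition (2,3) can block (slack < 0), so the allocation is not in the core

-14


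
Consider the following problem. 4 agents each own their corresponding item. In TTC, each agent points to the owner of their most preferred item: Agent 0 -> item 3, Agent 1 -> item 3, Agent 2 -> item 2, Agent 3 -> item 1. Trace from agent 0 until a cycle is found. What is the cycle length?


Step 1: Trace the pointer graph from agent 0: 0 -> 3 -> 1 -> 3
Step 2: A cycle is detected when we revisit agent 3
Step 3: The cycle is: 3 -> 1 -> 3
Step 4: Cycle length = 2

2


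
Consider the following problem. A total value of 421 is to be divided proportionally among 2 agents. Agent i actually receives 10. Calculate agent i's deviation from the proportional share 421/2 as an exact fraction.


Step 1: Proportional share = 421/2
Step 2: Agent's actual allocation = 10
Step 3: Excess = 10 - 421/2 = -401/2

-401/2


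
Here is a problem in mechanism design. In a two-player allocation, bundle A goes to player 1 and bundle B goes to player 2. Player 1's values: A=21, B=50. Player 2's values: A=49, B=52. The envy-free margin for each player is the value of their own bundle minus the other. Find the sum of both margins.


Step 1: Player 1's margin = v1(A) - v1(B) = 21 - 50 = -29
Step 2: Player 2's margin = v2(B) - v2(A) = 52 - 49 = 3
Step 3: Total margin = -29 + 3 = -26

-26


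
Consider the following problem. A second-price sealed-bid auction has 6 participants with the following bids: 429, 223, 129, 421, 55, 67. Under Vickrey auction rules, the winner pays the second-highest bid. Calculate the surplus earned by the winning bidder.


Step 1: Sort bids in descending order: 429, 421, 223, 129, 67, 55
Step 2: The winning bid is the highest: 429
Step 3: The payment equals the second-highest bid: 421
Step 4: Surplus = winner's bid - payment = 429 - 421 = 8

8


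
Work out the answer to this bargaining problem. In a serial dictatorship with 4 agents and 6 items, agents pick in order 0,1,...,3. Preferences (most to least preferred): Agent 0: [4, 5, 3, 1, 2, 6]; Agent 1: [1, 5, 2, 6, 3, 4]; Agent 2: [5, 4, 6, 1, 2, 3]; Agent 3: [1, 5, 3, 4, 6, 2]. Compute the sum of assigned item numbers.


Step 1: Agent 0 picks item 4
Step 2: Agent 1 picks item 1
Step 3: Agent 2 picks item 5
Step 4: Agent 3 picks item 3
Step 5: Sum = 4 + 1 + 5 + 3 = 13

13


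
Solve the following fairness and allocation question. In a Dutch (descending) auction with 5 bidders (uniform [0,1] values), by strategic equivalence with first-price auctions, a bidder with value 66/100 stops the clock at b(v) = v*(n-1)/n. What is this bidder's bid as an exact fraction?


Step 1: Dutch auctions are strategically equivalent to first-price auctions
Step 2: The equilibrium bid is b(v) = v*(n-1)/n
Step 3: b = 33/50 * 4/5
Step 4: b = 66/125

66/125


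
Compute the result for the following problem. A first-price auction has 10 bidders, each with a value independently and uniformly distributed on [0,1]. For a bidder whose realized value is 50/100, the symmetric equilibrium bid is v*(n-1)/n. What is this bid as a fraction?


Step 1: The symmetric BNE bidding function is b(v) = v * (n-1) / n
Step 2: Substitute v = 1/2 and n = 10
Step 3: b = 1/2 * 9/10
Step 4: b = 9/20

9/20


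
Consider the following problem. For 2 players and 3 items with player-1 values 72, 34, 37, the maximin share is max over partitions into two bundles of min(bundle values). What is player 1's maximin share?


Step 1: Item values = 72, 34, 37
Step 2: Enumerate all 2-bundle partitions and take the smaller bundle:
  Partition 1: {72} vs {34,37} -> bundles 72, 71; min = 71
  Partition 2: {34} vs {72,37} -> bundles 34, 109; min = 34
  Partition 3: {37} vs {72,34} -> bundles 37, 106; min = 37
Step 3: MMS = max(71, 34, 37) = 71

71


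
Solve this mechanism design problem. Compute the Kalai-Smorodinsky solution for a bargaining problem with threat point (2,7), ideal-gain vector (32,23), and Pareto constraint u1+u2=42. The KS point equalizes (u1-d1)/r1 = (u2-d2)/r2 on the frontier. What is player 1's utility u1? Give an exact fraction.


Step 1: At the KS point, (u1-d1)/r1 = (u2-d2)/r2 = t and u1+u2 = 42
Step 2: u1 = d1 + r1*t and u2 = d2 + r2*t, so (d1 + r1*t) + (d2 + r2*t) = 42
Step 3: t = (42 - 2 - 7)/(32 + 23) = 33/55 = 3/5
Step 4: u1 = d1 + r1*t = 2 + 32 * 3/5 = 106/5
Step 5: (Check: u2 = d2 + r2*t = 104/5; u1+u2 = 106/5 + 104/5 = 42, on the frontier.)

106/5


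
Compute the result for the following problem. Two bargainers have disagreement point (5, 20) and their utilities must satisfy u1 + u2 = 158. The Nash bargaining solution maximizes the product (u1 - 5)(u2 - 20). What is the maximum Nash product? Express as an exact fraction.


Step 1: The Nash solution splits surplus symmetrically above the disagreement point
Step 2: u1 = (total + d1 - d2)/2 = (158 + 5 - 20)/2 = 143/2
Step 3: u2 = (total - d1 + d2)/2 = (158 - 5 + 20)/2 = 173/2
Step 4: Nash product = (143/2 - 5) * (173/2 - 20)
Step 5: = 133/2 * 133/2 = 17689/4

17689/4


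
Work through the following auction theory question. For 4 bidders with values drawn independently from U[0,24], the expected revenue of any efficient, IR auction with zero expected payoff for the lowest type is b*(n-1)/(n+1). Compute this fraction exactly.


Step 1: By Revenue Equivalence, expected revenue = b*(n-1)/(n+1)
Step 2: Substituting n = 4, b = 24
Step 3: Revenue = 24*(4-1)/(4+1) = 24*3/5
Step 4: Revenue = 72/5

72/5


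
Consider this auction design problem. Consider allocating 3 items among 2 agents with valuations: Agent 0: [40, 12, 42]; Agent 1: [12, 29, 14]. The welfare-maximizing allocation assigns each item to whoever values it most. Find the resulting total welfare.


Step 1: For each item, find the maximum value among all agents.
Step 2: Item 0 -> Agent 0 (value 40)
Step 3: Item 1 -> Agent 1 (value 29)
Step 4: Item 2 -> Agent 0 (value 42)
Step 5: Total welfare = 40 + 29 + 42 = 111

111


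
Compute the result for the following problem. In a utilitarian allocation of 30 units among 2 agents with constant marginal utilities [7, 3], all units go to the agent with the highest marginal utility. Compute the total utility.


Step 1: The marginal utilities are [7, 3]
Step 2: The highest marginal utility is 7
Step 3: All 30 units go to that agent
Step 4: Total utility = 7 * 30 = 210

210


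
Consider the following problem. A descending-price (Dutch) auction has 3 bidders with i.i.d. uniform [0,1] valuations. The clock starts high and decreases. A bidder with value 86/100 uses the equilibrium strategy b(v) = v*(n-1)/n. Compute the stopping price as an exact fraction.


Step 1: Dutch auctions are strategically equivalent to first-price auctions
Step 2: The equilibrium bid is b(v) = v*(n-1)/n
Step 3: b = 43/50 * 2/3
Step 4: b = 43/75

43/75


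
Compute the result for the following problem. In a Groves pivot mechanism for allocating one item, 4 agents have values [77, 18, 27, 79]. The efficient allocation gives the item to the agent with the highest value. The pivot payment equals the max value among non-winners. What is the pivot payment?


Step 1: The efficient winner is agent 3 with value 79
Step 2: Other agents' values: [77, 18, 27]
Step 3: Pivot payment = max(others) = 77
Step 4: The winner pays 77

77


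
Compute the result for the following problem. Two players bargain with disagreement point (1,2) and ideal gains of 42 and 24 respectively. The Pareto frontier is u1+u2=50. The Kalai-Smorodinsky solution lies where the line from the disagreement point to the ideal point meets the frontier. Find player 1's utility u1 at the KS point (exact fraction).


Step 1: At the KS point, (u1-d1)/r1 = (u2-d2)/r2 = t and u1+u2 = 50
Step 2: u1 = d1 + r1*t and u2 = d2 + r2*t, so (d1 + r1*t) + (d2 + r2*t) = 50
Step 3: t = (50 - 1 - 2)/(42 + 24) = 47/66
Step 4: u1 = d1 + r1*t = 1 + 42 * 47/66 = 340/11
Step 5: (Check: u2 = d2 + r2*t = 210/11; u1+u2 = 340/11 + 210/11 = 50, on the frontier.)

340/11


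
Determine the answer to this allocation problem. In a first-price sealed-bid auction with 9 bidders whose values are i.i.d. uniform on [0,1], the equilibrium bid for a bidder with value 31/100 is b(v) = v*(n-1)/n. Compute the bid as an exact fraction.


Step 1: The symmetric BNE bidding function is b(v) = v * (n-1) / n
Step 2: Substitute v = 31/100 and n = 9
Step 3: b = 31/100 * 8/9
Step 4: b = 62/225

62/225


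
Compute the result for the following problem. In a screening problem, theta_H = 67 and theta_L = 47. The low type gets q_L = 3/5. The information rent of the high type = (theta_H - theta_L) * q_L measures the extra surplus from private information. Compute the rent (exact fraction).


Step 1: theta_H - theta_L = 67 - 47 = 20
Step 2: Information rent = (theta_H - theta_L) * q_L
Step 3: = 20 * 3/5
Step 4: = 12

12


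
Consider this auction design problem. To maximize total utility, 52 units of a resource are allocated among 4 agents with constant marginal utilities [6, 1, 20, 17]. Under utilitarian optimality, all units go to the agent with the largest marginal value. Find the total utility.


Step 1: The marginal utilities are [6, 1, 20, 17]
Step 2: The highest marginal utility is 20
Step 3: All 52 units go to that agent
Step 4: Total utility = 20 * 52 = 1040

1040


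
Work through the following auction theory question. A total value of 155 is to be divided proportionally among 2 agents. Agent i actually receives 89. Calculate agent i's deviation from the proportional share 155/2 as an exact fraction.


Step 1: Proportional share = 155/2
Step 2: Agent's actual allocation = 89
Step 3: Excess = 89 - 155/2 = 23/2

23/2


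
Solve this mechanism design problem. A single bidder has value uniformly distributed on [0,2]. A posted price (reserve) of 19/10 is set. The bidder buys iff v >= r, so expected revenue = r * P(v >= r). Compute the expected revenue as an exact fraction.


Step 1: Posted price r = 19/10, value support [0,2]
Step 2: P(v >= r) = (2 - 19/10)/2 = 1/20
Step 3: Expected revenue = r * P(v >= r) = 19/10 * 1/20
Step 4: Revenue = 19/200

19/200


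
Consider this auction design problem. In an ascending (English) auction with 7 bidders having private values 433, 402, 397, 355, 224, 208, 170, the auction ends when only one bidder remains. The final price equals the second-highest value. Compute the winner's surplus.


Step 1: Identify the highest value: 433
Step 2: Identify the second-highest value: 402
Step 3: The final price = second-highest value = 402
Step 4: Surplus = 433 - 402 = 31

31


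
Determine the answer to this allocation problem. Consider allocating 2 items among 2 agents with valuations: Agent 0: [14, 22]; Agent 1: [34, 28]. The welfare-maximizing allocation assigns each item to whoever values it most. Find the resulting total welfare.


Step 1: For each item, find the maximum value among all agents.
Step 2: Item 0 -> Agent 1 (value 34)
Step 3: Item 1 -> Agent 1 (value 28)
Step 4: Total welfare = 34 + 28 = 62

62


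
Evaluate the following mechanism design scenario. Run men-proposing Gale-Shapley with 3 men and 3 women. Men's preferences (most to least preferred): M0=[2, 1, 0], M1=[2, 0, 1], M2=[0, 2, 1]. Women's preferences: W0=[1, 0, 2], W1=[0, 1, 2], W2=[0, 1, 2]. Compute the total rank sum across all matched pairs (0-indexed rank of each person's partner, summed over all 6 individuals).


Step 1: Run Gale-Shapley (men propose, women hold best offer):
  M0 proposes to W2; she accepts
  M1 proposes to W2; rejected
  M1 proposes to W0; she accepts
  M2 proposes to W0; rejected
  M2 proposes to W2; rejected
  M2 proposes to W1; she accepts
Step 2: Final matching: W0-M1, W1-M2, W2-M0
Step 3: 0-indexed ranks (man's rank of his match, then woman's): 1 + 0 + 2 + 2 + 0 + 0
Step 4: Total rank sum = 5

5


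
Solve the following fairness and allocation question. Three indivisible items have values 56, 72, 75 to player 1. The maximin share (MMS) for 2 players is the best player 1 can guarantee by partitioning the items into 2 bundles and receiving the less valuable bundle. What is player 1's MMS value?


Step 1: Item values = 56, 72, 75
Step 2: Enumerate all 2-bundle partitions and take the smaller bundle:
  Partition 1: {56} vs {72,75} -> bundles 56, 147; min = 56
  Partition 2: {72} vs {56,75} -> bundles 72, 131; min = 72
  Partition 3: {75} vs {56,72} -> bundles 75, 128; min = 75
Step 3: MMS = max(56, 72, 75) = 75

75


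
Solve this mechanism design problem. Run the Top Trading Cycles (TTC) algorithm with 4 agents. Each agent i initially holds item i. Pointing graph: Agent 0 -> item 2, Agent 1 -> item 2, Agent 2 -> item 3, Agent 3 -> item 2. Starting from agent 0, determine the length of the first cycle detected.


Step 1: Trace the pointer graph from agent 0: 0 -> 2 -> 3 -> 2
Step 2: A cycle is detected when we revisit agent 2
Step 3: The cycle is: 2 -> 3 -> 2
Step 4: Cycle length = 2

2


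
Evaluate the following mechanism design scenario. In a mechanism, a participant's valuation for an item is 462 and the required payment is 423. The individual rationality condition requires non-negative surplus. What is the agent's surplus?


Step 1: Surplus = value - payment = 462 - 423 = 39
Step 2: IR is satisfied (surplus >= 0)

39


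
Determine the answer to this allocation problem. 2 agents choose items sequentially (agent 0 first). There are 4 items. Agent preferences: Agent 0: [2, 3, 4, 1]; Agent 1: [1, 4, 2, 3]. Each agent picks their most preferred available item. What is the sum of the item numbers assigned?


Step 1: Agent 0 picks item 2
Step 2: Agent 1 picks item 1
Step 3: Sum = 2 + 1 = 3

3


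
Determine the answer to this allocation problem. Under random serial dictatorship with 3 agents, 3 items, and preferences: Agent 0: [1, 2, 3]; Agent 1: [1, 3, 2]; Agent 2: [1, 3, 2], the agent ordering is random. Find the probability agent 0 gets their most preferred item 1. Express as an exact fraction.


Step 1: Agent 0 wants item 1
Step 2: There are 6 possible orderings of agents
Step 3: In 2 orderings, agent 0 gets item 1
Step 4: Probability = 2/6 = 1/3

1/3


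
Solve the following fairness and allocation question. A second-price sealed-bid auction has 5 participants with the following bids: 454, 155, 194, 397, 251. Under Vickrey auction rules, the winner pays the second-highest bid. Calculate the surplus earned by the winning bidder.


Step 1: Sort bids in descending order: 454, 397, 251, 194, 155
Step 2: The winning bid is the highest: 454
Step 3: The payment equals the second-highest bid: 397
Step 4: Surplus = winner's bid - payment = 454 - 397 = 57

57


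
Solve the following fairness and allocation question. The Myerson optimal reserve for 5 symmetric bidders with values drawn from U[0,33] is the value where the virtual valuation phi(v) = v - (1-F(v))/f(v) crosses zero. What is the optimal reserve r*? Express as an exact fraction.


Step 1: For U[0,33], F(v) = v/33 and f(v) = 1/33
Step 2: phi(v) = v - (1 - v/33)/(1/33) = v - (33 - v) = 2v - 33
Step 3: Set phi(r*) = 0: 2r* - 33 = 0
Step 4: r* = 33/2 (the number of bidders n = 5 does not enter)

33/2


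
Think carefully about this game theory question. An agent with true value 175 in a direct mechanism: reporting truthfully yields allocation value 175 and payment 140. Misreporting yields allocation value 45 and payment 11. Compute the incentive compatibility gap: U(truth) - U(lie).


Step 1: U(truth) = value - payment = 175 - 140 = 35
Step 2: U(lie) = allocation - payment = 45 - 11 = 34
Step 3: IC gap = 35 - 34 = 1

1


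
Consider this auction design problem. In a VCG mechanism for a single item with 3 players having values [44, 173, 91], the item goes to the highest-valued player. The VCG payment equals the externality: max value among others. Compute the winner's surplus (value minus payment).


Step 1: The winner is the agent with the highest value: agent 1 with value 173
Step 2: Values of other agents: [44, 91]
Step 3: VCG payment = max of others' values = 91
Step 4: Surplus = 173 - 91 = 82

82


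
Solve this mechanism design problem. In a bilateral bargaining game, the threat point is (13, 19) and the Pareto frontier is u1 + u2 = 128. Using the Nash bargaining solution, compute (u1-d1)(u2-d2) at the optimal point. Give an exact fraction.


Step 1: The Nash solution splits surplus symmetrically above the disagreement point
Step 2: u1 = (total + d1 - d2)/2 = (128 + 13 - 19)/2 = 61
Step 3: u2 = (total - d1 + d2)/2 = (128 - 13 + 19)/2 = 67
Step 4: Nash product = (61 - 13) * (67 - 19)
Step 5: = 48 * 48 = 2304

2304


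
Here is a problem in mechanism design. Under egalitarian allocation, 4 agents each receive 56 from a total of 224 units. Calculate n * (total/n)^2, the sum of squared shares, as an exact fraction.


Step 1: Each agent's share = 224/4 = 56
Step 2: Square of each share = (56)^2 = 3136
Step 3: Sum of squares = 4 * 3136 = 12544

12544


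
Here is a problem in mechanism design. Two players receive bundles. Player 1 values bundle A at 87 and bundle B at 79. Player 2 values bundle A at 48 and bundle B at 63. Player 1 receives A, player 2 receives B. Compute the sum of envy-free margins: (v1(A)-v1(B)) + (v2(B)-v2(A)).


Step 1: Player 1's margin = v1(A) - v1(B) = 87 - 79 = 8
Step 2: Player 2's margin = v2(B) - v2(A) = 63 - 48 = 15
Step 3: Total margin = 8 + 15 = 23

23


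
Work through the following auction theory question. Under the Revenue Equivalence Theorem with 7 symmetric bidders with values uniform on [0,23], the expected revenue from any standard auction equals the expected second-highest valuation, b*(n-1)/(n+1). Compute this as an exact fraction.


Step 1: By Revenue Equivalence, expected revenue = b*(n-1)/(n+1)
Step 2: Substituting n = 7, b = 23
Step 3: Revenue = 23*(7-1)/(7+1) = 23*6/8
Step 4: Revenue = 138/8 = 69/4

69/4


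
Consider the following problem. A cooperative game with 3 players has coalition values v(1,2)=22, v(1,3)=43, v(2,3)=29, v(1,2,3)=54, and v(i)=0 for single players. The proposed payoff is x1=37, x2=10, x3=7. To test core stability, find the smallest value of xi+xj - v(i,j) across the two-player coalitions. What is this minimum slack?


Step 1: Slack for coalition (1,2): x1+x2 - v12 = 47 - 22 = 25
Step 2: Slack for coalition (1,3): x1+x3 - v13 = 44 - 43 = 1
Step 3: Slack for coalition (2,3): x2+x3 - v23 = 17 - 29 = -12
Step 4: Minimum slack = min(25, 1, -12) = -12, attained by (2,3); coalition (2,3) can block (slack < 0), so the allocation is not in the core

-12


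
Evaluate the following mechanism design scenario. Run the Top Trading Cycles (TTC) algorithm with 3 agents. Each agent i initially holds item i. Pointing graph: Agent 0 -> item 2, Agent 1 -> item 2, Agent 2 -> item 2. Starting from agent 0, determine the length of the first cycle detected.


Step 1: Trace the pointer graph from agent 0: 0 -> 2 -> 2
Step 2: A cycle is detected when we revisit agent 2
Step 3: The cycle is: 2 -> 2
Step 4: Cycle length = 1

1


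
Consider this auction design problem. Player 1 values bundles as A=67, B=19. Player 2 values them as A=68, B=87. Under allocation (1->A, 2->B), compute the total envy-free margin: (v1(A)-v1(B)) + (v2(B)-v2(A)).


Step 1: Player 1's margin = v1(A) - v1(B) = 67 - 19 = 48
Step 2: Player 2's margin = v2(B) - v2(A) = 87 - 68 = 19
Step 3: Total margin = 48 + 19 = 67

67


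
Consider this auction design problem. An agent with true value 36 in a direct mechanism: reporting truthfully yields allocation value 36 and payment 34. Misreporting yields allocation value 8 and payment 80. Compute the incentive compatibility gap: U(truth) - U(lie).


Step 1: U(truth) = value - payment = 36 - 34 = 2
Step 2: U(lie) = allocation - payment = 8 - 80 = -72
Step 3: IC gap = 2 - (-72) = 74

74


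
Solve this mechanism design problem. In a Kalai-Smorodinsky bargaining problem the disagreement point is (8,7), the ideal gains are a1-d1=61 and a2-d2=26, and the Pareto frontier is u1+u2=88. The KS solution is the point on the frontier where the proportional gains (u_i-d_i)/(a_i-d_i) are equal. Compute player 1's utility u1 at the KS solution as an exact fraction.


Step 1: At the KS point, (u1-d1)/r1 = (u2-d2)/r2 = t and u1+u2 = 88
Step 2: u1 = d1 + r1*t and u2 = d2 + r2*t, so (d1 + r1*t) + (d2 + r2*t) = 88
Step 3: t = (88 - 8 - 7)/(61 + 26) = 73/87
Step 4: u1 = d1 + r1*t = 8 + 61 * 73/87 = 5149/87
Step 5: (Check: u2 = d2 + r2*t = 2507/87; u1+u2 = 5149/87 + 2507/87 = 88, on the frontier.)

5149/87


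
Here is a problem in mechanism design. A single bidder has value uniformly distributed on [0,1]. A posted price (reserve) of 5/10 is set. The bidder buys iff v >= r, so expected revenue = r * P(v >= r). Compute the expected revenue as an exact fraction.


Step 1: Posted price r = 1/2, value support [0,1]
Step 2: P(v >= r) = (1 - 1/2)/1 = 1/2
Step 3: Expected revenue = r * P(v >= r) = 1/2 * 1/2
Step 4: Revenue = 1/4

1/4


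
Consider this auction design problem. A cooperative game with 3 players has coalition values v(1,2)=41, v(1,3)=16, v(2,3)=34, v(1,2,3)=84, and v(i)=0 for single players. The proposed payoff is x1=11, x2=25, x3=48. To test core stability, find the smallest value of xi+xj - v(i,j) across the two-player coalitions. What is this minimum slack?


Step 1: Slack for coalition (1,2): x1+x2 - v12 = 36 - 41 = -5
Step 2: Slack for coalition (1,3): x1+x3 - v13 = 59 - 16 = 43
Step 3: Slack for coalition (2,3): x2+x3 - v23 = 73 - 34 = 39
Step 4: Minimum slack = min(-5, 43, 39) = -5, attained by (1,2); coalition (1,2) can block (slack < 0), so the allocation is not in the core

-5
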